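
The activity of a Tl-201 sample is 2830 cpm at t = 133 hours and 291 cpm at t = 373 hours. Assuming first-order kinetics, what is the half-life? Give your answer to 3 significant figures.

73.1 hours

Over Δt = 373 − 133 = 240 hours, the level fell by a factor of 2830/291 ≈ 9.7251.
n = log₂(9.7251) ≈ 3.2817 half-lives, so t½ = 240/3.2817 ≈ 73.133 hours.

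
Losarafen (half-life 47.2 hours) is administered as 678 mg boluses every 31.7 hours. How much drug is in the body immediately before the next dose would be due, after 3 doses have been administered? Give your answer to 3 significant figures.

861 mg

The 3 doses were given 95.1, 63.4, 31.7 hours ago.
Total = 678·(1/2)^(95.1/47.2) + 678·(1/2)^(63.4/47.2) + 678·(1/2)^(31.7/47.2)
      = 167.77 + 267.23 + 425.65 ≈ 860.65 mg.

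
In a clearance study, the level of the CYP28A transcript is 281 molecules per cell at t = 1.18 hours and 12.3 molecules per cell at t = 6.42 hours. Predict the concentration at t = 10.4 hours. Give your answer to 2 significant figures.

1.1 molecules per cell

Over Δt = 6.42 − 1.18 = 5.24 hours, the level fell by a factor of 281/12.3 ≈ 22.846.
n = log₂(22.846) ≈ 4.5138 half-lives, so t½ = 5.24/4.5138 ≈ 1.1609 hours.
From t = 6.42 to t = 10.4: 12.3 × (1/2)^((10.4−6.42)/1.1609) ≈ 1.1425 molecules per cell.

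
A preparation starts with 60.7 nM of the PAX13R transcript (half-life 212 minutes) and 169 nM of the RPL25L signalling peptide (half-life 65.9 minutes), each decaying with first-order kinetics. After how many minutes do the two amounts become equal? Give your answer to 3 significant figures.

141 minutes

Set 60.7·(1/2)^(t/212) = 169·(1/2)^(t/65.9).
Taking log₂: log₂(60.7/169) = t·(1/212 − 1/65.9).
log₂(0.35917) = -1.4773; 1/212 − 1/65.9 = -0.010458.
t = -1.4773 / -0.010458 ≈ 141.26 minutes.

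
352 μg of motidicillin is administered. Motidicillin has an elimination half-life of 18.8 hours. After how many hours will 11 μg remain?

11/352 = 1/32, so 5 half-lives have elapsed.
t = 5 × 18.8 = 94 hours.

94 hours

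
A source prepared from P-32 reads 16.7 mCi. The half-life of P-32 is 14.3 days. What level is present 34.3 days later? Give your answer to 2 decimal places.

Number of half-lives: n = 34.3/14.3 ≈ 2.3986.
Remaining = 16.7 × (1/2)^2.3986 = 16.7 × 0.18965 ≈ 3.1671 mCi.

3.17 mCi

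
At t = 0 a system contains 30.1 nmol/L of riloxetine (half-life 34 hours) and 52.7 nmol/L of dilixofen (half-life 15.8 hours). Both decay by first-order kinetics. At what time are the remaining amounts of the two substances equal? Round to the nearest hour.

Set 30.1·(1/2)^(t/34) = 52.7·(1/2)^(t/15.8).
Taking log₂: log₂(30.1/52.7) = t·(1/34 − 1/15.8).
log₂(0.57116) = -0.80804; 1/34 − 1/15.8 = -0.033879.
t = -0.80804 / -0.033879 ≈ 23.85 hours.

24 hours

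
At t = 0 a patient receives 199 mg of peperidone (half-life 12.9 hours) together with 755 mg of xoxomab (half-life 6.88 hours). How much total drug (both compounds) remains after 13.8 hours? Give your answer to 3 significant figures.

peperidone: 199 × (1/2)^(13.8/12.9) = 199 × (1/2)^1.0698 ≈ 94.803 mg.
xoxomab: 755 × (1/2)^(13.8/6.88) = 755 × (1/2)^2.0058 ≈ 187.99 mg.
Total = 94.803 + 187.99 ≈ 282.79 mg.

283 mg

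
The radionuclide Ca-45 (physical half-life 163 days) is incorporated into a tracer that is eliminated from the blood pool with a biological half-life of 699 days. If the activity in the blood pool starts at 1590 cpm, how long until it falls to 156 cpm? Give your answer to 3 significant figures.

443 days

1/t_eff = 1/t_phys + 1/t_biol = 1/163 + 1/699 = 0.0075656 per day.
t_eff = 163 × 699 / (163 + 699) ≈ 132.18 days.
n = log₂(1590/156) ≈ 3.3494; t = 3.3494 × 132.18 ≈ 442.72 days.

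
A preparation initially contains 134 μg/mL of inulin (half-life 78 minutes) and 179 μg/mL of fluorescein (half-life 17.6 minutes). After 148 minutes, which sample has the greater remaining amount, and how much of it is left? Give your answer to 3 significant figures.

inulin, 36.0 μg/mL

inulin: 134 × (1/2)^1.8974 ≈ 35.968 μg/mL.
fluorescein: 179 × (1/2)^8.4091 ≈ 0.52658 μg/mL.
Inulin has more remaining, at ≈ 35.968 μg/mL.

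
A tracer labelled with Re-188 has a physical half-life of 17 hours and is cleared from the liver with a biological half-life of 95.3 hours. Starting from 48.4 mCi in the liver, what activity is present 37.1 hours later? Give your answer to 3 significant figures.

8.14 mCi

1/t_eff = 1/t_phys + 1/t_biol = 1/17 + 1/95.3 = 0.069317 per hour.
t_eff = 17 × 95.3 / (17 + 95.3) ≈ 14.427 hours.
Remaining = 48.4 × (1/2)^(37.1/14.427) = 48.4 × (1/2)^2.5716 ≈ 8.1414 mCi.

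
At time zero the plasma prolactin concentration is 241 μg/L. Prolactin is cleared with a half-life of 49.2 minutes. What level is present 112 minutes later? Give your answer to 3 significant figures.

Number of half-lives: n = 112/49.2 ≈ 2.2764.
Remaining = 241 × (1/2)^2.2764 = 241 × 0.20641 ≈ 49.745 μg/L.

49.7 μg/L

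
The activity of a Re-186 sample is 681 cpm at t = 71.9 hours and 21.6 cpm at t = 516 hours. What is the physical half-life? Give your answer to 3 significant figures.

89.2 hours

Over Δt = 516 − 71.9 = 444.1 hours, the level fell by a factor of 681/21.6 ≈ 31.528.
n = log₂(31.528) ≈ 4.9786 half-lives, so t½ = 444.1/4.9786 ≈ 89.203 hours.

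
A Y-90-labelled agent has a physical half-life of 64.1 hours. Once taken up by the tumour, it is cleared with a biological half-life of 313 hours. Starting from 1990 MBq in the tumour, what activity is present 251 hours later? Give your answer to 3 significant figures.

1/t_eff = 1/t_phys + 1/t_biol = 1/64.1 + 1/313 = 0.018796 per hour.
t_eff = 64.1 × 313 / (64.1 + 313) ≈ 53.204 hours.
Remaining = 1990 × (1/2)^(251/53.204) = 1990 × (1/2)^4.7177 ≈ 75.63 MBq.

75.6 MBq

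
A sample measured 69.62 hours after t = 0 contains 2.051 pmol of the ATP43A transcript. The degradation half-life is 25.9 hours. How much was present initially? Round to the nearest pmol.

13 pmol

Number of half-lives elapsed: n = 69.62/25.9 ≈ 2.688.
A₀ = A × 2^n = 2.051 × 2^2.688 = 2.051 × 6.4443 ≈ 13.217 pmol.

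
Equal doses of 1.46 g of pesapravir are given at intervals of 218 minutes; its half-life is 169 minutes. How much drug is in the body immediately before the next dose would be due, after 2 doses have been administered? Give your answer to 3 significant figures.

The 2 doses were given 436, 218 minutes ago.
Total = 1.46·(1/2)^(436/169) + 1.46·(1/2)^(218/169)
      = 0.24419 + 0.59709 ≈ 0.84128 g.

0.841 g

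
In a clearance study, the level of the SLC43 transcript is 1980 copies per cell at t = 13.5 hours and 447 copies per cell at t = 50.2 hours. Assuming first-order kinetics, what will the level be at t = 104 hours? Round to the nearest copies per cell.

50 copies per cell

Over Δt = 50.2 − 13.5 = 36.7 hours, the level fell by a factor of 1980/447 ≈ 4.4295.
n = log₂(4.4295) ≈ 2.1472 half-lives, so t½ = 36.7/2.1472 ≈ 17.092 hours.
From t = 50.2 to t = 104: 447 × (1/2)^((104−50.2)/17.092) ≈ 50.441 copies per cell.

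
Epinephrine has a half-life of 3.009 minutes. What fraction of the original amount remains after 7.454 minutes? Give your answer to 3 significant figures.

n = 7.454/3.009 ≈ 2.4772 half-lives.
Fraction remaining = (1/2)^2.4772 ≈ 0.17959.

0.180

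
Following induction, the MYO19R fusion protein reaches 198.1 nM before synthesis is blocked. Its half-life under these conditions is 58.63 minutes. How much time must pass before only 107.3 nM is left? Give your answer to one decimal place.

51.9 minutes

Fraction remaining = 107.3/198.1 ≈ 0.54165.
n = log₂(198.1/107.3) = ln(1.8462)/ln 2 ≈ 0.88458 half-lives.
t = n × t½ = 0.88458 × 58.63 ≈ 51.863 minutes.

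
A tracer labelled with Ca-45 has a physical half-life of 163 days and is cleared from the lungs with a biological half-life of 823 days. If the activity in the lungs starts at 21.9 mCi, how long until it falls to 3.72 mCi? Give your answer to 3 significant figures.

348 days

1/t_eff = 1/t_phys + 1/t_biol = 1/163 + 1/823 = 0.00735 per day.
t_eff = 163 × 823 / (163 + 823) ≈ 136.05 days.
n = log₂(21.9/3.72) ≈ 2.5576; t = 2.5576 × 136.05 ≈ 347.97 days.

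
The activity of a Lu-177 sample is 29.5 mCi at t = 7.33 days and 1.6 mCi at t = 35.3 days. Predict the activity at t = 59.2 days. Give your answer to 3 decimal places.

0.133 mCi

Over Δt = 35.3 − 7.33 = 27.97 days, the level fell by a factor of 29.5/1.6 ≈ 18.438.
n = log₂(18.438) ≈ 4.2046 half-lives, so t½ = 27.97/4.2046 ≈ 6.6523 days.
From t = 35.3 to t = 59.2: 1.6 × (1/2)^((59.2−35.3)/6.6523) ≈ 0.13262 mCi.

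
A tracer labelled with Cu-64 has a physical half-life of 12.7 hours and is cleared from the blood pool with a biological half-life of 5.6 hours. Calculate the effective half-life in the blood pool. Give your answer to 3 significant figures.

3.89 hours

1/t_eff = 1/t_phys + 1/t_biol = 1/12.7 + 1/5.6 = 0.25731 per hour.
t_eff = 12.7 × 5.6 / (12.7 + 5.6) ≈ 3.8863 hours.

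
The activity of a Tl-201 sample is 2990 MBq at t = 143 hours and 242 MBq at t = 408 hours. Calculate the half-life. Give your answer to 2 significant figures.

Over Δt = 408 − 143 = 265 hours, the level fell by a factor of 2990/242 ≈ 12.355.
n = log₂(12.355) ≈ 3.6271 half-lives, so t½ = 265/3.6271 ≈ 73.062 hours.

73 hours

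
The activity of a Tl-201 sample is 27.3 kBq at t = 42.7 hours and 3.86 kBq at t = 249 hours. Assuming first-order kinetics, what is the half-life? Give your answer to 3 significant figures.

73.1 hours

Over Δt = 249 − 42.7 = 206.3 hours, the level fell by a factor of 27.3/3.86 ≈ 7.0725.
n = log₂(7.0725) ≈ 2.8222 half-lives, so t½ = 206.3/2.8222 ≈ 73.098 hours.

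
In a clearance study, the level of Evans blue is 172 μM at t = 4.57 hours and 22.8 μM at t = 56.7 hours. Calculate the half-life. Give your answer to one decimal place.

Over Δt = 56.7 − 4.57 = 52.13 hours, the level fell by a factor of 172/22.8 ≈ 7.5439.
n = log₂(7.5439) ≈ 2.9153 half-lives, so t½ = 52.13/2.9153 ≈ 17.882 hours.

17.9 hours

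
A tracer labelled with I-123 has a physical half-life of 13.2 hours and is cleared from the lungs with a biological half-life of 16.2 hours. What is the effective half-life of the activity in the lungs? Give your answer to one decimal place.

7.3 hours

1/t_eff = 1/t_phys + 1/t_biol = 1/13.2 + 1/16.2 = 0.13749 per hour.
t_eff = 13.2 × 16.2 / (13.2 + 16.2) ≈ 7.2735 hours.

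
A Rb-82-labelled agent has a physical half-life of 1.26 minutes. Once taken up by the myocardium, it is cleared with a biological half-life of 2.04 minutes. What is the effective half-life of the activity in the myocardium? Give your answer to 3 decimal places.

0.779 minutes

1/t_eff = 1/t_phys + 1/t_biol = 1/1.26 + 1/2.04 = 1.2838 per minute.
t_eff = 1.26 × 2.04 / (1.26 + 2.04) ≈ 0.77891 minutes.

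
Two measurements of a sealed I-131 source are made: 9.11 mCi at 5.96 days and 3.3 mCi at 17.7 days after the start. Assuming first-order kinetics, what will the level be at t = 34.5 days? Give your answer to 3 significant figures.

0.772 mCi

Over Δt = 17.7 − 5.96 = 11.74 days, the level fell by a factor of 9.11/3.3 ≈ 2.7606.
n = log₂(2.7606) ≈ 1.465 half-lives, so t½ = 11.74/1.465 ≈ 8.0137 days.
From t = 17.7 to t = 34.5: 3.3 × (1/2)^((34.5−17.7)/8.0137) ≈ 0.77167 mCi.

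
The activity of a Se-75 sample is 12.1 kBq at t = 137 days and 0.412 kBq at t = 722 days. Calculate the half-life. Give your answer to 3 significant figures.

Over Δt = 722 − 137 = 585 days, the level fell by a factor of 12.1/0.412 ≈ 29.369.
n = log₂(29.369) ≈ 4.8762 half-lives, so t½ = 585/4.8762 ≈ 119.97 days.

120 days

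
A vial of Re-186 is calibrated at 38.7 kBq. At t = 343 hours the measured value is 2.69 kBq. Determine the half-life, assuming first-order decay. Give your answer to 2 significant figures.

89 hours

A/A₀ = 2.69/38.7 ≈ 0.069509.
n = log₂(14.387) ≈ 3.8467 half-lives elapsed in 343 hours.
t½ = 343/3.8467 ≈ 89.168 hours.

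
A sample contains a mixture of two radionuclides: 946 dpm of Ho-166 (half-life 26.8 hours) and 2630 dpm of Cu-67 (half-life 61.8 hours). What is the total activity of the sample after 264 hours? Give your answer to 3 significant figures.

Ho-166: 946 × (1/2)^(264/26.8) = 946 × (1/2)^9.8507 ≈ 1.0245 dpm.
Cu-67: 2630 × (1/2)^(264/61.8) = 2630 × (1/2)^4.2718 ≈ 136.15 dpm.
Total = 1.0245 + 136.15 ≈ 137.17 dpm.

137 dpm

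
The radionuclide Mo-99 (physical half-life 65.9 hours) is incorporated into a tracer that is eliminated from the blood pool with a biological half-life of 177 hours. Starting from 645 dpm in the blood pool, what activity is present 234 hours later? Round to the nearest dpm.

22 dpm

1/t_eff = 1/t_phys + 1/t_biol = 1/65.9 + 1/177 = 0.020824 per hour.
t_eff = 65.9 × 177 / (65.9 + 177) ≈ 48.021 hours.
Remaining = 645 × (1/2)^(234/48.021) = 645 × (1/2)^4.8729 ≈ 22.013 dpm.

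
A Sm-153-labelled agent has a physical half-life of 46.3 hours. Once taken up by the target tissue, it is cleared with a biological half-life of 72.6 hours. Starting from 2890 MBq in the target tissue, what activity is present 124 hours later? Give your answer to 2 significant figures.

1/t_eff = 1/t_phys + 1/t_biol = 1/46.3 + 1/72.6 = 0.035372 per hour.
t_eff = 46.3 × 72.6 / (46.3 + 72.6) ≈ 28.271 hours.
Remaining = 2890 × (1/2)^(124/28.271) = 2890 × (1/2)^4.3862 ≈ 138.21 MBq.

140 MBq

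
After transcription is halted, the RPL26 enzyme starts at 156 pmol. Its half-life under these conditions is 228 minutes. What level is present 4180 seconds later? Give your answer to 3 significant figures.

Convert the elapsed time: 4180 seconds = 69.6667 minutes.
Number of half-lives: n = 69.6667/228 ≈ 0.30556.
Remaining = 156 × (1/2)^0.30556 = 156 × 0.80913 ≈ 126.22 pmol.

126 pmol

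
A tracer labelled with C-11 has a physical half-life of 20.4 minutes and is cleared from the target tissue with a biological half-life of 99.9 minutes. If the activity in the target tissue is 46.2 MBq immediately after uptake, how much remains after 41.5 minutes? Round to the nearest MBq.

8 MBq

1/t_eff = 1/t_phys + 1/t_biol = 1/20.4 + 1/99.9 = 0.05903 per minute.
t_eff = 20.4 × 99.9 / (20.4 + 99.9) ≈ 16.941 minutes.
Remaining = 46.2 × (1/2)^(41.5/16.941) = 46.2 × (1/2)^2.4497 ≈ 8.4567 MBq.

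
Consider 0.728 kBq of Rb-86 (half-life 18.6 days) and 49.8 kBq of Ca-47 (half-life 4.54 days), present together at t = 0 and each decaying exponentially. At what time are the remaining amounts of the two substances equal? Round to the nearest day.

Set 0.728·(1/2)^(t/18.6) = 49.8·(1/2)^(t/4.54).
Taking log₂: log₂(0.728/49.8) = t·(1/18.6 − 1/4.54).
log₂(0.014618) = -6.0961; 1/18.6 − 1/4.54 = -0.1665.
t = -6.0961 / -0.1665 ≈ 36.613 days.

37 days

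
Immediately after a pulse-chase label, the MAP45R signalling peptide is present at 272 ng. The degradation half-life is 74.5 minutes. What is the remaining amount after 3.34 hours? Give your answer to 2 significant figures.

42 ng

Convert the elapsed time: 3.34 hours = 200.4 minutes.
Number of half-lives: n = 200.4/74.5 ≈ 2.6899.
Remaining = 272 × (1/2)^2.6899 = 272 × 0.15497 ≈ 42.152 ng.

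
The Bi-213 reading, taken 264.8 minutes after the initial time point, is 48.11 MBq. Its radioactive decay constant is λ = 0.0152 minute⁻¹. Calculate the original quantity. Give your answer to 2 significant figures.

2700 MBq

t½ = ln 2 / λ = 0.69315 / 0.0152 ≈ 45.602 minutes.
Number of half-lives elapsed: n = 264.8/45.602 ≈ 5.8068.
A₀ = A × 2^n = 48.11 × 2^5.8068 = 48.11 × 55.978 ≈ 2693.1 MBq.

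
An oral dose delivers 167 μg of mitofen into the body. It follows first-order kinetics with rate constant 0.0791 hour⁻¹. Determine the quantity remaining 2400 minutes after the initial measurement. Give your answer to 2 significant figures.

7.1 μg

t½ = ln 2 / λ = 0.69315 / 0.0791 ≈ 8.7629 hours.
Convert the elapsed time: 2400 minutes = 40 hours.
Number of half-lives: n = 40/8.7629 ≈ 4.5647.
Remaining = 167 × (1/2)^4.5647 = 167 × 0.042256 ≈ 7.0568 μg.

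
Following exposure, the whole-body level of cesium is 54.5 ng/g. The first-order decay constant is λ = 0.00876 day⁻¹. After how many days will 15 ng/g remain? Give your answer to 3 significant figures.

147 days

t½ = ln 2 / λ = 0.69315 / 0.00876 ≈ 79.126 days.
Fraction remaining = 15/54.5 ≈ 0.27523.
n = log₂(54.5/15) = ln(3.6333)/ln 2 ≈ 1.8613 half-lives.
t = n × t½ = 1.8613 × 79.126 ≈ 147.28 days.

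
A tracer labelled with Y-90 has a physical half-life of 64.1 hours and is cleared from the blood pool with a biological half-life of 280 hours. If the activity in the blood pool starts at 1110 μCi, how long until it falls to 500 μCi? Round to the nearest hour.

1/t_eff = 1/t_phys + 1/t_biol = 1/64.1 + 1/280 = 0.019172 per hour.
t_eff = 64.1 × 280 / (64.1 + 280) ≈ 52.159 hours.
n = log₂(1110/500) ≈ 1.1506; t = 1.1506 × 52.159 ≈ 60.012 hours.

60 hours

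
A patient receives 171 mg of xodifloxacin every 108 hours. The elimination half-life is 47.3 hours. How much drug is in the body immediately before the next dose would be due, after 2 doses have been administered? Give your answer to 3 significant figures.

42.3 mg

The 2 doses were given 216, 108 hours ago.
Total = 171·(1/2)^(216/47.3) + 171·(1/2)^(108/47.3)
      = 7.2163 + 35.128 ≈ 42.344 mg.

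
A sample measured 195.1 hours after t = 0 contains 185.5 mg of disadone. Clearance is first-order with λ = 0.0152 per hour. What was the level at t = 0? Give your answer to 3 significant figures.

t½ = ln 2 / λ = 0.69315 / 0.0152 ≈ 45.602 hours.
Number of half-lives elapsed: n = 195.1/45.602 ≈ 4.2783.
A₀ = A × 2^n = 185.5 × 2^4.2783 = 185.5 × 19.405 ≈ 3599.6 mg.

3600 mg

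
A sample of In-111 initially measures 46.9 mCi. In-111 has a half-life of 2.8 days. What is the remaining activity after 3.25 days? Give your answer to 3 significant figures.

21.0 mCi

Number of half-lives: n = 3.25/2.8 ≈ 1.1607.
Remaining = 46.9 × (1/2)^1.1607 = 46.9 × 0.44729 ≈ 20.978 mCi.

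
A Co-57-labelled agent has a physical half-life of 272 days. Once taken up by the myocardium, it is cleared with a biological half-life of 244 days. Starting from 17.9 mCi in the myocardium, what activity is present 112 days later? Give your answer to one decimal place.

1/t_eff = 1/t_phys + 1/t_biol = 1/272 + 1/244 = 0.0077748 per day.
t_eff = 272 × 244 / (272 + 244) ≈ 128.62 days.
Remaining = 17.9 × (1/2)^(112/128.62) = 17.9 × (1/2)^0.87078 ≈ 9.7886 mCi.

9.8 mCi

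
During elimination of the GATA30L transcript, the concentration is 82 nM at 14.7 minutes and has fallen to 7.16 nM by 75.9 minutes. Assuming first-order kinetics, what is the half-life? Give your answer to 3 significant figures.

17.4 minutes

Over Δt = 75.9 − 14.7 = 61.2 minutes, the level fell by a factor of 82/7.16 ≈ 11.453.
n = log₂(11.453) ≈ 3.5176 half-lives, so t½ = 61.2/3.5176 ≈ 17.398 minutes.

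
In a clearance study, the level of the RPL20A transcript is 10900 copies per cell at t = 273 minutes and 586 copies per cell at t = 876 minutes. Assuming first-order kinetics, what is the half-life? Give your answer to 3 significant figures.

Over Δt = 876 − 273 = 603 minutes, the level fell by a factor of 10900/586 ≈ 18.601.
n = log₂(18.601) ≈ 4.2173 half-lives, so t½ = 603/4.2173 ≈ 142.98 minutes.

143 minutes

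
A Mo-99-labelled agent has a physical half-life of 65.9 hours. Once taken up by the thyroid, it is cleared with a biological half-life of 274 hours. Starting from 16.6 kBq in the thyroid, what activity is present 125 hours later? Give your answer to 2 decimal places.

1/t_eff = 1/t_phys + 1/t_biol = 1/65.9 + 1/274 = 0.018824 per hour.
t_eff = 65.9 × 274 / (65.9 + 274) ≈ 53.123 hours.
Remaining = 16.6 × (1/2)^(125/53.123) = 16.6 × (1/2)^2.353 ≈ 3.2492 kBq.

3.25 kBq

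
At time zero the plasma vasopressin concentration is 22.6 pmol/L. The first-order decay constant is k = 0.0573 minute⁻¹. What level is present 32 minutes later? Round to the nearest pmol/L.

t½ = ln 2 / k = 0.69315 / 0.0573 ≈ 12.097 minutes.
Number of half-lives: n = 32/12.097 ≈ 2.6453.
Remaining = 22.6 × (1/2)^2.6453 = 22.6 × 0.15984 ≈ 3.6123 pmol/L.

4 pmol/L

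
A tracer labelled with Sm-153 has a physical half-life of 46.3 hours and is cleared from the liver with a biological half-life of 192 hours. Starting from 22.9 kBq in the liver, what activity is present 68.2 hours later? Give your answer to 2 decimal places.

1/t_eff = 1/t_phys + 1/t_biol = 1/46.3 + 1/192 = 0.026807 per hour.
t_eff = 46.3 × 192 / (46.3 + 192) ≈ 37.304 hours.
Remaining = 22.9 × (1/2)^(68.2/37.304) = 22.9 × (1/2)^1.8282 ≈ 6.449 kBq.

6.45 kBq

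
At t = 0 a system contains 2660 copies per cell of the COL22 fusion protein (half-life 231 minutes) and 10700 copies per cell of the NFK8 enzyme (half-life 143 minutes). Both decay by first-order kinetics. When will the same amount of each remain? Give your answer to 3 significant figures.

754 minutes

Set 2660·(1/2)^(t/231) = 10700·(1/2)^(t/143).
Taking log₂: log₂(2660/10700) = t·(1/231 − 1/143).
log₂(0.2486) = -2.0081; 1/231 − 1/143 = -0.002664.
t = -2.0081 / -0.002664 ≈ 753.8 minutes.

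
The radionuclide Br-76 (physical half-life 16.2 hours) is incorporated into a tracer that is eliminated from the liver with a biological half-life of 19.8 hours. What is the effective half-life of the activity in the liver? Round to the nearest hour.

1/t_eff = 1/t_phys + 1/t_biol = 1/16.2 + 1/19.8 = 0.11223 per hour.
t_eff = 16.2 × 19.8 / (16.2 + 19.8) ≈ 8.91 hours.

9 hours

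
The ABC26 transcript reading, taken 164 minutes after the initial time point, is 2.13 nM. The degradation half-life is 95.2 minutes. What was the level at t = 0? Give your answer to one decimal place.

7.0 nM

Number of half-lives elapsed: n = 164/95.2 ≈ 1.7227.
A₀ = A × 2^n = 2.13 × 2^1.7227 = 2.13 × 3.3005 ≈ 7.0301 nM.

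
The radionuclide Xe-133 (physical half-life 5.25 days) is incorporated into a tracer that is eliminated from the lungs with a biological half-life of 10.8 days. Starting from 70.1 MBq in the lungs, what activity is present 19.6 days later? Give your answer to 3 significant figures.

1/t_eff = 1/t_phys + 1/t_biol = 1/5.25 + 1/10.8 = 0.28307 per day.
t_eff = 5.25 × 10.8 / (5.25 + 10.8) ≈ 3.5327 days.
Remaining = 70.1 × (1/2)^(19.6/3.5327) = 70.1 × (1/2)^5.5481 ≈ 1.4982 MBq.

1.50 MBq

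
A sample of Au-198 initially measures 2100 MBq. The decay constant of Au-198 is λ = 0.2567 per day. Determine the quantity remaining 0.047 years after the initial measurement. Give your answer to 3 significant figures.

t½ = ln 2 / λ = 0.69315 / 0.2567 ≈ 2.7002 days.
Convert the elapsed time: 0.047 years = 17.155 days.
Number of half-lives: n = 17.155/2.7002 ≈ 6.3532.
Remaining = 2100 × (1/2)^6.3532 = 2100 × 0.012232 ≈ 25.687 MBq.

25.7 MBq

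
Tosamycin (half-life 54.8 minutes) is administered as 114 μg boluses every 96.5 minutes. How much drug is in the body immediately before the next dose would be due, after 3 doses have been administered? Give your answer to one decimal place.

The 3 doses were given 289.5, 193, 96.5 minutes ago.
Total = 114·(1/2)^(289.5/54.8) + 114·(1/2)^(193/54.8) + 114·(1/2)^(96.5/54.8)
      = 2.9283 + 9.9245 + 33.636 ≈ 46.489 μg.

46.5 μg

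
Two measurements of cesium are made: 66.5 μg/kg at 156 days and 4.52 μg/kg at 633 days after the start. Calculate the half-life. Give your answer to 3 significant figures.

123 days

Over Δt = 633 − 156 = 477 days, the level fell by a factor of 66.5/4.52 ≈ 14.712.
n = log₂(14.712) ≈ 3.879 half-lives, so t½ = 477/3.879 ≈ 122.97 days.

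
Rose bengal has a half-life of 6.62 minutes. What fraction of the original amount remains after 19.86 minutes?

n = 19.86/6.62 ≈ 3 half-lives.
Fraction remaining = (1/2)^3 ≈ 0.125.

0.125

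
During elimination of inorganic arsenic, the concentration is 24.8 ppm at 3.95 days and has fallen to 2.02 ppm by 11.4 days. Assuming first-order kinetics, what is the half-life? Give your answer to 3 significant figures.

Over Δt = 11.4 − 3.95 = 7.45 days, the level fell by a factor of 24.8/2.02 ≈ 12.277.
n = log₂(12.277) ≈ 3.6179 half-lives, so t½ = 7.45/3.6179 ≈ 2.0592 days.

2.06 days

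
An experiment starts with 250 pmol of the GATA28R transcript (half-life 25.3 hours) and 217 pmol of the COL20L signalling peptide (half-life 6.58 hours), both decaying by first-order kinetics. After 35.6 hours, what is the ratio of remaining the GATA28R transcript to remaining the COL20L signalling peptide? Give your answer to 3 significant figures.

GATA28R transcript: 250 × (1/2)^(35.6/25.3) = 250 × (1/2)^1.4071 ≈ 94.266 pmol.
COL20L signalling peptide: 217 × (1/2)^(35.6/6.58) = 217 × (1/2)^5.4103 ≈ 5.1025 pmol.
Ratio ≈ 94.266 / 5.1025 ≈ 18.474.

18.5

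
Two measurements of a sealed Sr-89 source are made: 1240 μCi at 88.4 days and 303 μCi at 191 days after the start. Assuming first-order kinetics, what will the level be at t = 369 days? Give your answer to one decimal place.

Over Δt = 191 − 88.4 = 102.6 days, the level fell by a factor of 1240/303 ≈ 4.0924.
n = log₂(4.0924) ≈ 2.033 half-lives, so t½ = 102.6/2.033 ≈ 50.469 days.
From t = 191 to t = 369: 303 × (1/2)^((369−191)/50.469) ≈ 26.286 μCi.

26.3 μCi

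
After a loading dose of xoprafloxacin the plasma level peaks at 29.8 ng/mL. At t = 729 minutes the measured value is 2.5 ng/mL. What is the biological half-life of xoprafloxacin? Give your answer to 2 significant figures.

A/A₀ = 2.5/29.8 ≈ 0.083893.
n = log₂(11.92) ≈ 3.5753 half-lives elapsed in 729 minutes.
t½ = 729/3.5753 ≈ 203.9 minutes.

200 minutes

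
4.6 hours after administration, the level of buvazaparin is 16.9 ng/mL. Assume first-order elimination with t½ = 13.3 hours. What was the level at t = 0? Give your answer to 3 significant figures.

21.5 ng/mL

Number of half-lives elapsed: n = 4.6/13.3 ≈ 0.34586.
A₀ = A × 2^n = 16.9 × 2^0.34586 = 16.9 × 1.2709 ≈ 21.478 ng/mL.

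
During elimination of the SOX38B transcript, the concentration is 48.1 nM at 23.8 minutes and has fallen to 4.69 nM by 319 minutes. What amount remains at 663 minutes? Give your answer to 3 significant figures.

Over Δt = 319 − 23.8 = 295.2 minutes, the level fell by a factor of 48.1/4.69 ≈ 10.256.
n = log₂(10.256) ≈ 3.3584 half-lives, so t½ = 295.2/3.3584 ≈ 87.9 minutes.
From t = 319 to t = 663: 4.69 × (1/2)^((663−319)/87.9) ≈ 0.31123 nM.

0.311 nM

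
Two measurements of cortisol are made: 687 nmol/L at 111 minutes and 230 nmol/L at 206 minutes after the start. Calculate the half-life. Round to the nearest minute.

Over Δt = 206 − 111 = 95 minutes, the level fell by a factor of 687/230 ≈ 2.987.
n = log₂(2.987) ≈ 1.5787 half-lives, so t½ = 95/1.5787 ≈ 60.177 minutes.

60 minutes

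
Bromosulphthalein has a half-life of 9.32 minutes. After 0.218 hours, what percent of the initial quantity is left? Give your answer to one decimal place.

37.8%

0.218 hours = 13.08 minutes.
n = 13.08/9.32 ≈ 1.4034 half-lives.
Fraction remaining = (1/2)^1.4034 ≈ 0.37803, i.e. 37.803%.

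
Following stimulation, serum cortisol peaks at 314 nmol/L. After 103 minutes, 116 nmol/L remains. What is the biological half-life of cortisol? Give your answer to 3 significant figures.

71.7 minutes

A/A₀ = 116/314 ≈ 0.36943.
n = log₂(2.7069) ≈ 1.4366 half-lives elapsed in 103 minutes.
t½ = 103/1.4366 ≈ 71.695 minutes.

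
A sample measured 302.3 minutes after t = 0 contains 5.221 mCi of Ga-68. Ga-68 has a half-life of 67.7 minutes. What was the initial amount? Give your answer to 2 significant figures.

120 mCi

Number of half-lives elapsed: n = 302.3/67.7 ≈ 4.4653.
A₀ = A × 2^n = 5.221 × 2^4.4653 = 5.221 × 22.089 ≈ 115.33 mCi.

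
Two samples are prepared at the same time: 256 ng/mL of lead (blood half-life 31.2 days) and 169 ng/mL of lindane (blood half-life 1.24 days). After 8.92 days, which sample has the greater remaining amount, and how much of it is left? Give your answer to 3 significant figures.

lead, 210 ng/mL

lead: 256 × (1/2)^0.2859 ≈ 209.98 ng/mL.
lindane: 169 × (1/2)^7.1935 ≈ 1.1546 ng/mL.
Lead has more remaining, at ≈ 209.98 ng/mL.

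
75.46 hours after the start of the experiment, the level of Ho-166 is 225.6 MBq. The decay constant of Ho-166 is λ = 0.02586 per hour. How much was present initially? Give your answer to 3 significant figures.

t½ = ln 2 / λ = 0.69315 / 0.02586 ≈ 26.804 hours.
Number of half-lives elapsed: n = 75.46/26.804 ≈ 2.8153.
A₀ = A × 2^n = 225.6 × 2^2.8153 = 225.6 × 7.0385 ≈ 1587.9 MBq.

1590 MBq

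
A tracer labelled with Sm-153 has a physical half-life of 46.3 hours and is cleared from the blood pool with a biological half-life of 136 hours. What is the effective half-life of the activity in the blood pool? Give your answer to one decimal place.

1/t_eff = 1/t_phys + 1/t_biol = 1/46.3 + 1/136 = 0.028951 per hour.
t_eff = 46.3 × 136 / (46.3 + 136) ≈ 34.541 hours.

34.5 hours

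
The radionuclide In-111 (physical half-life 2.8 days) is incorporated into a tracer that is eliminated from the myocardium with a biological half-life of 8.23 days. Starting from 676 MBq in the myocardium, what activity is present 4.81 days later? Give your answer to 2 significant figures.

1/t_eff = 1/t_phys + 1/t_biol = 1/2.8 + 1/8.23 = 0.47865 per day.
t_eff = 2.8 × 8.23 / (2.8 + 8.23) ≈ 2.0892 days.
Remaining = 676 × (1/2)^(4.81/2.0892) = 676 × (1/2)^2.3023 ≈ 137.05 MBq.

140 MBq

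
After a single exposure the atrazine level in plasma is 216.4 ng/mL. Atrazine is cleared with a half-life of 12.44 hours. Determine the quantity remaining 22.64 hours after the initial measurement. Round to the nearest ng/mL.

61 ng/mL

Number of half-lives: n = 22.64/12.44 ≈ 1.8199.
Remaining = 216.4 × (1/2)^1.8199 = 216.4 × 0.28323 ≈ 61.292 ng/mL.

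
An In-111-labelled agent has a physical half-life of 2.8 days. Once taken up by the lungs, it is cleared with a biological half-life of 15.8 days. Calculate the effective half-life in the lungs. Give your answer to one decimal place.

2.4 days

1/t_eff = 1/t_phys + 1/t_biol = 1/2.8 + 1/15.8 = 0.42043 per day.
t_eff = 2.8 × 15.8 / (2.8 + 15.8) ≈ 2.3785 days.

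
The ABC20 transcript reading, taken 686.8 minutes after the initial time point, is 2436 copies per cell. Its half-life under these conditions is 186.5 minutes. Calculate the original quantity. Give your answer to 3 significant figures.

Number of half-lives elapsed: n = 686.8/186.5 ≈ 3.6826.
A₀ = A × 2^n = 2436 × 2^3.6826 = 2436 × 12.84 ≈ 31278 copies per cell.

31300 copies per cell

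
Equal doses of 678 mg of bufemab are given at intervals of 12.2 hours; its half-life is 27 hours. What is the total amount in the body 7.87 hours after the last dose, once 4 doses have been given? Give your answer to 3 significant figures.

1470 mg

The 4 doses were given 44.47, 32.27, 20.07, 7.87 hours ago.
Total = 678·(1/2)^(44.47/27) + 678·(1/2)^(32.27/27) + 678·(1/2)^(20.07/27) + 678·(1/2)^(7.87/27)
      = 216.48 + 296.1 + 405.01 + 553.97 ≈ 1471.6 mg.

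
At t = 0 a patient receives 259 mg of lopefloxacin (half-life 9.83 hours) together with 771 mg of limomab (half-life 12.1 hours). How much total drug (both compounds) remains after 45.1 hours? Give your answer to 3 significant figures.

lopefloxacin: 259 × (1/2)^(45.1/9.83) = 259 × (1/2)^4.588 ≈ 10.769 mg.
limomab: 771 × (1/2)^(45.1/12.1) = 771 × (1/2)^3.7273 ≈ 58.215 mg.
Total = 10.769 + 58.215 ≈ 68.984 mg.

69.0 mg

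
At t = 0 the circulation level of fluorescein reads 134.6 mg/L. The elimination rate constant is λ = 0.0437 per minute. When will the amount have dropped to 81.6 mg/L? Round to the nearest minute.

11 minutes

t½ = ln 2 / λ = 0.69315 / 0.0437 ≈ 15.861 minutes.
Fraction remaining = 81.6/134.6 ≈ 0.60624.
n = log₂(134.6/81.6) = ln(1.6495)/ln 2 ≈ 0.72204 half-lives.
t = n × t½ = 0.72204 × 15.861 ≈ 11.453 minutes.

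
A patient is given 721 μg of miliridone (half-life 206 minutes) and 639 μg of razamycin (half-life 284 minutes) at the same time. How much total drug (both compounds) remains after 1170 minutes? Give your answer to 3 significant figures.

50.8 μg

miliridone: 721 × (1/2)^(1170/206) = 721 × (1/2)^5.6796 ≈ 14.067 μg.
razamycin: 639 × (1/2)^(1170/284) = 639 × (1/2)^4.1197 ≈ 36.757 μg.
Total = 14.067 + 36.757 ≈ 50.824 μg.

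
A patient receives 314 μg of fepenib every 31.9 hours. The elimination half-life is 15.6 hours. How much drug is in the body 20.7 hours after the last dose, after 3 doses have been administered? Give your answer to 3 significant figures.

The 3 doses were given 84.5, 52.6, 20.7 hours ago.
Total = 314·(1/2)^(84.5/15.6) + 314·(1/2)^(52.6/15.6) + 314·(1/2)^(20.7/15.6)
      = 7.3511 + 30.333 + 125.17 ≈ 162.85 μg.

163 μg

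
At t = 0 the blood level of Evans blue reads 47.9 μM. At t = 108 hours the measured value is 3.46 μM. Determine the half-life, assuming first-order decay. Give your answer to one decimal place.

A/A₀ = 3.46/47.9 ≈ 0.072234.
n = log₂(13.844) ≈ 3.7912 half-lives elapsed in 108 hours.
t½ = 108/3.7912 ≈ 28.487 hours.

28.5 hours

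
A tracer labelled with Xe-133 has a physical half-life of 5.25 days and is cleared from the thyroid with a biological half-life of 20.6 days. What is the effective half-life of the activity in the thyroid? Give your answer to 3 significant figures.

4.18 days

1/t_eff = 1/t_phys + 1/t_biol = 1/5.25 + 1/20.6 = 0.23902 per day.
t_eff = 5.25 × 20.6 / (5.25 + 20.6) ≈ 4.1838 days.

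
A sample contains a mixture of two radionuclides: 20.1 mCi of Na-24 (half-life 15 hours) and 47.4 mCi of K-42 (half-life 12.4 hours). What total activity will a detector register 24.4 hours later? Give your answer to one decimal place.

18.6 mCi

Na-24: 20.1 × (1/2)^(24.4/15) = 20.1 × (1/2)^1.6267 ≈ 6.5091 mCi.
K-42: 47.4 × (1/2)^(24.4/12.4) = 47.4 × (1/2)^1.9677 ≈ 12.118 mCi.
Total = 6.5091 + 12.118 ≈ 18.627 mCi.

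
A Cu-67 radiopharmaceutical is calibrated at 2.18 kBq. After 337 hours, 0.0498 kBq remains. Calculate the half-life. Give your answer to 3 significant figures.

A/A₀ = 0.0498/2.18 ≈ 0.022844.
n = log₂(43.775) ≈ 5.452 half-lives elapsed in 337 hours.
t½ = 337/5.452 ≈ 61.812 hours.

61.8 hours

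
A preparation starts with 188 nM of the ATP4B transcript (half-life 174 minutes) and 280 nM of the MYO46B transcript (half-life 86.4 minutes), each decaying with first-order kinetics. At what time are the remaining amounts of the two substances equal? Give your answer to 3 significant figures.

98.6 minutes

Set 188·(1/2)^(t/174) = 280·(1/2)^(t/86.4).
Taking log₂: log₂(188/280) = t·(1/174 − 1/86.4).
log₂(0.67143) = -0.57469; 1/174 − 1/86.4 = -0.0058269.
t = -0.57469 / -0.0058269 ≈ 98.627 minutes.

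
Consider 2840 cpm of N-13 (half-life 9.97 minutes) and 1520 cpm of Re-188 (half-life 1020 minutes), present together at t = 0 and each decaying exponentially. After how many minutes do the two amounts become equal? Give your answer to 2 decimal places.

9.08 minutes

Set 2840·(1/2)^(t/9.97) = 1520·(1/2)^(t/1020).
Taking log₂: log₂(2840/1520) = t·(1/9.97 − 1/1020).
log₂(1.8684) = 0.90182; 1/9.97 − 1/1020 = 0.099321.
t = 0.90182 / 0.099321 ≈ 9.0799 minutes.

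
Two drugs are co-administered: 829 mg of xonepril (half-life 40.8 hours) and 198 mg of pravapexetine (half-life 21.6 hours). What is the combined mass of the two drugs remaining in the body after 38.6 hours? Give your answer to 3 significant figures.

xonepril: 829 × (1/2)^(38.6/40.8) = 829 × (1/2)^0.94608 ≈ 430.29 mg.
pravapexetine: 198 × (1/2)^(38.6/21.6) = 198 × (1/2)^1.787 ≈ 57.374 mg.
Total = 430.29 + 57.374 ≈ 487.66 mg.

488 mg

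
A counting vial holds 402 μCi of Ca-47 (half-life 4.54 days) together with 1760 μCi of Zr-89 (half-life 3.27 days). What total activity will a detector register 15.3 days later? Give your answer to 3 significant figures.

108 μCi

Ca-47: 402 × (1/2)^(15.3/4.54) = 402 × (1/2)^3.37 ≈ 38.881 μCi.
Zr-89: 1760 × (1/2)^(15.3/3.27) = 1760 × (1/2)^4.6789 ≈ 68.711 μCi.
Total = 38.881 + 68.711 ≈ 107.59 μCi.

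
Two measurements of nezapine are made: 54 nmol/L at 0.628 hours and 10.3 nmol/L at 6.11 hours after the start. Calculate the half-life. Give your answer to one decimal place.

Over Δt = 6.11 − 0.628 = 5.482 hours, the level fell by a factor of 54/10.3 ≈ 5.2427.
n = log₂(5.2427) ≈ 2.3903 half-lives, so t½ = 5.482/2.3903 ≈ 2.2934 hours.

2.3 hours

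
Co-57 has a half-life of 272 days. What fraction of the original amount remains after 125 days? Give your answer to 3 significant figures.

n = 125/272 ≈ 0.45956 half-lives.
Fraction remaining = (1/2)^0.45956 ≈ 0.72721.

0.727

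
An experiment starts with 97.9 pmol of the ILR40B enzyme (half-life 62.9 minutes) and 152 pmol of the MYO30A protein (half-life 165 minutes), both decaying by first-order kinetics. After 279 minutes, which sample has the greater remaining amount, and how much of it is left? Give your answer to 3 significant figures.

ILR40B enzyme: 97.9 × (1/2)^4.4356 ≈ 4.5241 pmol.
MYO30A protein: 152 × (1/2)^1.6909 ≈ 47.079 pmol.
MYO30A protein has more remaining, at ≈ 47.079 pmol.

MYO30A protein, 47.1 pmol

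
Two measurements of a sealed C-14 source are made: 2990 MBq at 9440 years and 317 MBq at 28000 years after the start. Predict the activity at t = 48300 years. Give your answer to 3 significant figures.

27.2 MBq

Over Δt = 28000 − 9440 = 18560 years, the level fell by a factor of 2990/317 ≈ 9.4322.
n = log₂(9.4322) ≈ 3.2376 half-lives, so t½ = 18560/3.2376 ≈ 5732.7 years.
From t = 28000 to t = 48300: 317 × (1/2)^((48300−28000)/5732.7) ≈ 27.232 MBq.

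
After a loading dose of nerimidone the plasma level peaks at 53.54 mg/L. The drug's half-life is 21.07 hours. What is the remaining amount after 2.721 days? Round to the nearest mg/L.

Convert the elapsed time: 2.721 days = 65.304 hours.
Number of half-lives: n = 65.304/21.07 ≈ 3.0994.
Remaining = 53.54 × (1/2)^3.0994 = 53.54 × 0.11668 ≈ 6.247 mg/L.

6 mg/L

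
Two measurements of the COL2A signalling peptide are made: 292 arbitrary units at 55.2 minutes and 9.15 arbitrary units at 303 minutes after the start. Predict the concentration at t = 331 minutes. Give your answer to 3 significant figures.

6.19 arbitrary units

Over Δt = 303 − 55.2 = 247.8 minutes, the level fell by a factor of 292/9.15 ≈ 31.913.
n = log₂(31.913) ≈ 4.9961 half-lives, so t½ = 247.8/4.9961 ≈ 49.599 minutes.
From t = 303 to t = 331: 9.15 × (1/2)^((331−303)/49.599) ≈ 6.187 arbitrary units.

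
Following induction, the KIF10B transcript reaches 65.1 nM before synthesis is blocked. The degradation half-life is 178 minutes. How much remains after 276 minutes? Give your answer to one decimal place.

22.2 nM

Number of half-lives: n = 276/178 ≈ 1.5506.
Remaining = 65.1 × (1/2)^1.5506 = 65.1 × 0.34138 ≈ 22.224 nM.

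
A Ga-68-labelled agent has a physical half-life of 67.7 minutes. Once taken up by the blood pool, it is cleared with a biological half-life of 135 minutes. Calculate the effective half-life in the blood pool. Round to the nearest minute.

1/t_eff = 1/t_phys + 1/t_biol = 1/67.7 + 1/135 = 0.022178 per minute.
t_eff = 67.7 × 135 / (67.7 + 135) ≈ 45.089 minutes.

45 minutes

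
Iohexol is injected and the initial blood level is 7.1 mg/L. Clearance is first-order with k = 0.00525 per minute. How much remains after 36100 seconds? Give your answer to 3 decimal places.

t½ = ln 2 / k = 0.69315 / 0.00525 ≈ 132.03 minutes.
Convert the elapsed time: 36100 seconds = 601.667 minutes.
Number of half-lives: n = 601.667/132.03 ≈ 4.5571.
Remaining = 7.1 × (1/2)^4.5571 = 7.1 × 0.042479 ≈ 0.3016 mg/L.

0.302 mg/L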